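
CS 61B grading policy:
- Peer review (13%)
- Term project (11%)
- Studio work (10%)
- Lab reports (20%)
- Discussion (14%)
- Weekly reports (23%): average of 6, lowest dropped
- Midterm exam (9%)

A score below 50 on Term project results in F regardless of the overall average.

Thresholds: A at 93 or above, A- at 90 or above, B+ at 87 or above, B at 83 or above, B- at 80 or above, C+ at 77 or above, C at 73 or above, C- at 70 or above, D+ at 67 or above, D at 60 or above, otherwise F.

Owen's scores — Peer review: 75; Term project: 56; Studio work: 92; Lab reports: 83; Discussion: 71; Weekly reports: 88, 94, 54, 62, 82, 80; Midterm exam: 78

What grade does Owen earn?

C+

Weekly reports: drop 54 → average of remaining 5 = 406/5 = 81.2
Term project score 56 ≥ 50: minimum met.
Weighted total:
  Peer review 75 × 0.13 = 9.75
  Term project 56 × 0.11 = 6.16
  Studio work 92 × 0.1 = 9.2
  Lab reports 83 × 0.2 = 16.6
  Discussion 71 × 0.14 = 9.94
  Weekly reports 81.2 × 0.23 = 18.676
  Midterm exam 78 × 0.09 = 7.02
Sum = 77.346
77.346 is ≥ 77 and < 80 → C+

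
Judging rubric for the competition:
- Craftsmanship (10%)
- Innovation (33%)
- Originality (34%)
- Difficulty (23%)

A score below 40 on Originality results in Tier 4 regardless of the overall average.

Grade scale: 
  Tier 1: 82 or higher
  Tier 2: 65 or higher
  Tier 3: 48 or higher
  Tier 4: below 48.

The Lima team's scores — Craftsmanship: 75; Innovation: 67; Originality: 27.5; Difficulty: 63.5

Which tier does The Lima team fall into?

Originality score 27.5 < 40: minimum not met.
Weighted total:
  Craftsmanship 75 × 0.1 = 7.5
  Innovation 67 × 0.33 = 22.11
  Originality 27.5 × 0.34 = 9.35
  Difficulty 63.5 × 0.23 = 14.605
Sum = 53.565
Because the Originality minimum was not met, the result is Tier 4.

Tier 4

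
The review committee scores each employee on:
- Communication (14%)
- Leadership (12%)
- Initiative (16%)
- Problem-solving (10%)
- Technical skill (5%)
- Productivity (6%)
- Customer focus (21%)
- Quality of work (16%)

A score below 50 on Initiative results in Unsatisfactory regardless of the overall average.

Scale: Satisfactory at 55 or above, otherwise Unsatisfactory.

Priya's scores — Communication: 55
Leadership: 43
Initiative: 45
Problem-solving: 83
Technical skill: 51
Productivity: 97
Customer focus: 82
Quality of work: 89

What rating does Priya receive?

Initiative score 45 < 50: minimum not met.
Weighted total:
  Communication 55 × 0.14 = 7.7
  Leadership 43 × 0.12 = 5.16
  Initiative 45 × 0.16 = 7.2
  Problem-solving 83 × 0.1 = 8.3
  Technical skill 51 × 0.05 = 2.55
  Productivity 97 × 0.06 = 5.82
  Customer focus 82 × 0.21 = 17.22
  Quality of work 89 × 0.16 = 14.24
Sum = 68.19
Because the Initiative minimum was not met, the result is Unsatisfactory.

Unsatisfactory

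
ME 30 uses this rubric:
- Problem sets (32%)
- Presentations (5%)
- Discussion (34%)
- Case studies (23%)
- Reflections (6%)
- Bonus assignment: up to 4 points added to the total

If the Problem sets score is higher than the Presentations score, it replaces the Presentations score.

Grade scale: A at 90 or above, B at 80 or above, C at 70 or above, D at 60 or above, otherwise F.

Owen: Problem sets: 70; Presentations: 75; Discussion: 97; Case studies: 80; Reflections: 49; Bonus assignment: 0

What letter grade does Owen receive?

Problem sets (70) ≤ Presentations (75), so Presentations stays at 75.
Weighted total:
  Problem sets 70 × 0.32 = 22.4
  Presentations 75 × 0.05 = 3.75
  Discussion 97 × 0.34 = 32.98
  Case studies 80 × 0.23 = 18.4
  Reflections 49 × 0.06 = 2.94
Sum = 80.47
Bonus assignment: 80.47 + 0 = 80.47
80.47 is ≥ 80 and < 90 → B

B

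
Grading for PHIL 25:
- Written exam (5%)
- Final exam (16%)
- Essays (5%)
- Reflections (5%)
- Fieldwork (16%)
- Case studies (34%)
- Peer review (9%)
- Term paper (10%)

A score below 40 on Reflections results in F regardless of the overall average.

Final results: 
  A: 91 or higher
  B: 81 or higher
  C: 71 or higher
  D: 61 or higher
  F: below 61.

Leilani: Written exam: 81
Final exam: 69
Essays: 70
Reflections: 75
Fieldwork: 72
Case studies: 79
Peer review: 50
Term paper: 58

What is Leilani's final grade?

C

Reflections score 75 ≥ 40: minimum met.
Weighted total:
  Written exam 81 × 0.05 = 4.05
  Final exam 69 × 0.16 = 11.04
  Essays 70 × 0.05 = 3.5
  Reflections 75 × 0.05 = 3.75
  Fieldwork 72 × 0.16 = 11.52
  Case studies 79 × 0.34 = 26.86
  Peer review 50 × 0.09 = 4.5
  Term paper 58 × 0.1 = 5.8
Sum = 71.02
71.02 is ≥ 71 and < 81 → C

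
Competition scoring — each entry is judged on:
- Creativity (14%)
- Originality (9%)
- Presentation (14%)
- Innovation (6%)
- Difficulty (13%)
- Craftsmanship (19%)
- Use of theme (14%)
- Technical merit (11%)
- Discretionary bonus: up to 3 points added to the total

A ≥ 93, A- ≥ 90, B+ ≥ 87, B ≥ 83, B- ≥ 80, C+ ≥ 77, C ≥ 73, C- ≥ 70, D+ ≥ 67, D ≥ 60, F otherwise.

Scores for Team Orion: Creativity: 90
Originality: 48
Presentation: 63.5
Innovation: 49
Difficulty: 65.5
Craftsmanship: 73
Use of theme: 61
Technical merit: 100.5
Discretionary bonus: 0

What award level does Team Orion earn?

Weighted total:
  Creativity 90 × 0.14 = 12.6
  Originality 48 × 0.09 = 4.32
  Presentation 63.5 × 0.14 = 8.89
  Innovation 49 × 0.06 = 2.94
  Difficulty 65.5 × 0.13 = 8.515
  Craftsmanship 73 × 0.19 = 13.87
  Use of theme 61 × 0.14 = 8.54
  Technical merit 100.5 × 0.11 = 11.055
Sum = 70.73
Discretionary bonus: 70.73 + 0 = 70.73
70.73 is ≥ 70 and < 73 → C-

C-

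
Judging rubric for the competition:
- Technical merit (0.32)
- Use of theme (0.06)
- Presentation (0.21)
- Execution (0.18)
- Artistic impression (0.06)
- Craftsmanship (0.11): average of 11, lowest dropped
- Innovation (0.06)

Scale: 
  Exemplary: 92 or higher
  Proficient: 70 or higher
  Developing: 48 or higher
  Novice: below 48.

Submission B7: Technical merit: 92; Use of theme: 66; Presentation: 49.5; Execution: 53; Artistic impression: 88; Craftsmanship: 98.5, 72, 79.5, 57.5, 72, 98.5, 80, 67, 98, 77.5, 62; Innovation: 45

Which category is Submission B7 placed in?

Craftsmanship: drop 57.5 → average of remaining 10 = 805/10 = 80.5
Weighted total:
  Technical merit 92 × 0.32 = 29.44
  Use of theme 66 × 0.06 = 3.96
  Presentation 49.5 × 0.21 = 10.395
  Execution 53 × 0.18 = 9.54
  Artistic impression 88 × 0.06 = 5.28
  Craftsmanship 80.5 × 0.11 = 8.855
  Innovation 45 × 0.06 = 2.7
Sum = 70.17
70.17 is ≥ 70 and < 92 → Proficient

Proficient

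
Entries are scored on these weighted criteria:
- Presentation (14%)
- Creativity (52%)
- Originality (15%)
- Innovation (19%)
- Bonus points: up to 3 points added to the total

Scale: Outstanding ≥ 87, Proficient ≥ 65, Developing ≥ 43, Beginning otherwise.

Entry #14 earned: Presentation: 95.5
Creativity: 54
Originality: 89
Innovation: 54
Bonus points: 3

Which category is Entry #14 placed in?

Weighted total:
  Presentation 95.5 × 0.14 = 13.37
  Creativity 54 × 0.52 = 28.08
  Originality 89 × 0.15 = 13.35
  Innovation 54 × 0.19 = 10.26
Sum = 65.06
Bonus points: 65.06 + 3 = 68.06
68.06 is ≥ 65 and < 87 → Proficient

Proficient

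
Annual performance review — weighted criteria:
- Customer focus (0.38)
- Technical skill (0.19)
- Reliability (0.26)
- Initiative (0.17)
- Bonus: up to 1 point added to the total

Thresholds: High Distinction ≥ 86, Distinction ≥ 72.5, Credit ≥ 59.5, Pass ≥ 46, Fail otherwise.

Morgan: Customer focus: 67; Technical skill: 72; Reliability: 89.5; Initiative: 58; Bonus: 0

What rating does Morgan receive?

Weighted total:
  Customer focus 67 × 0.38 = 25.46
  Technical skill 72 × 0.19 = 13.68
  Reliability 89.5 × 0.26 = 23.27
  Initiative 58 × 0.17 = 9.86
Sum = 72.27
Bonus: 72.27 + 0 = 72.27
72.27 is ≥ 59.5 and < 72.5 → Credit

Credit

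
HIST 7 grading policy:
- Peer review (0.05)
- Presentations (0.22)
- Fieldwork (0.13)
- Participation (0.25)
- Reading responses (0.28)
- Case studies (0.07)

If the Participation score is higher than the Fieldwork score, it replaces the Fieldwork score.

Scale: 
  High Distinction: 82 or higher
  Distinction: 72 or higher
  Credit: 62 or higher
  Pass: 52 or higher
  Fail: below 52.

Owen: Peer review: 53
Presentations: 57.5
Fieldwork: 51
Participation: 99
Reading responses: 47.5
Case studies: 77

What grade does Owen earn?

Participation (99) > Fieldwork (51), so Fieldwork counts as 99.
Weighted total:
  Peer review 53 × 0.05 = 2.65
  Presentations 57.5 × 0.22 = 12.65
  Fieldwork 99 × 0.13 = 12.87
  Participation 99 × 0.25 = 24.75
  Reading responses 47.5 × 0.28 = 13.3
  Case studies 77 × 0.07 = 5.39
Sum = 71.61
71.61 is ≥ 62 and < 72 → Credit

Credit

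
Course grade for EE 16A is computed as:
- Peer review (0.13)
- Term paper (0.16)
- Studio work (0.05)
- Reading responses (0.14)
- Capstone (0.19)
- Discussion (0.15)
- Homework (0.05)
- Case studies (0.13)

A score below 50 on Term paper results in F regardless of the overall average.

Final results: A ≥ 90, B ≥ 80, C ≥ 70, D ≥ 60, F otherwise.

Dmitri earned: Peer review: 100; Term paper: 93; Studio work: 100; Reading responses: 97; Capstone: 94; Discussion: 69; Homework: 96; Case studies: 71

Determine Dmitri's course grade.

Term paper score 93 ≥ 50: minimum met.
Weighted total:
  Peer review 100 × 0.13 = 13
  Term paper 93 × 0.16 = 14.88
  Studio work 100 × 0.05 = 5
  Reading responses 97 × 0.14 = 13.58
  Capstone 94 × 0.19 = 17.86
  Discussion 69 × 0.15 = 10.35
  Homework 96 × 0.05 = 4.8
  Case studies 71 × 0.13 = 9.23
Sum = 88.7
88.7 is ≥ 80 and < 90 → B

B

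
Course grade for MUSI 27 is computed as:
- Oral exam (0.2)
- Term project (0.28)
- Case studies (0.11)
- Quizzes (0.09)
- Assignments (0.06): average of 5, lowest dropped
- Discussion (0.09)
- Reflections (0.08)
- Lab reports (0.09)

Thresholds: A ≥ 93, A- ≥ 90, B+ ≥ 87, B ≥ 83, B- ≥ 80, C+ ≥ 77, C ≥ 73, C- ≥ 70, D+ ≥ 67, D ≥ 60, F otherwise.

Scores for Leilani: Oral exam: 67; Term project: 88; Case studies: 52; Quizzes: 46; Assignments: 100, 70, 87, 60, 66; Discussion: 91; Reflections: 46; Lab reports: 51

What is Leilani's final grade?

D+

Assignments: drop 60 → average of remaining 4 = 323/4 = 80.75
Weighted total:
  Oral exam 67 × 0.2 = 13.4
  Term project 88 × 0.28 = 24.64
  Case studies 52 × 0.11 = 5.72
  Quizzes 46 × 0.09 = 4.14
  Assignments 80.75 × 0.06 = 4.845
  Discussion 91 × 0.09 = 8.19
  Reflections 46 × 0.08 = 3.68
  Lab reports 51 × 0.09 = 4.59
Sum = 69.205
69.205 is ≥ 67 and < 70 → D+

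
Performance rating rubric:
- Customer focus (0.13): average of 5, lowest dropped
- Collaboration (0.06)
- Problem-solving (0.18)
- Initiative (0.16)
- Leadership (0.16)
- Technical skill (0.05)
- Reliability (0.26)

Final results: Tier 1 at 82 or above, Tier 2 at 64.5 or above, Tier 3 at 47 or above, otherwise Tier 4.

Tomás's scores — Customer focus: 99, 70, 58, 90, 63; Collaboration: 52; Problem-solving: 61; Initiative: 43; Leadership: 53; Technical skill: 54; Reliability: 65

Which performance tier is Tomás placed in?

Customer focus: drop 58 → average of remaining 4 = 322/4 = 80.5
Weighted total:
  Customer focus 80.5 × 0.13 = 10.465
  Collaboration 52 × 0.06 = 3.12
  Problem-solving 61 × 0.18 = 10.98
  Initiative 43 × 0.16 = 6.88
  Leadership 53 × 0.16 = 8.48
  Technical skill 54 × 0.05 = 2.7
  Reliability 65 × 0.26 = 16.9
Sum = 59.525
59.525 is ≥ 47 and < 64.5 → Tier 3

Tier 3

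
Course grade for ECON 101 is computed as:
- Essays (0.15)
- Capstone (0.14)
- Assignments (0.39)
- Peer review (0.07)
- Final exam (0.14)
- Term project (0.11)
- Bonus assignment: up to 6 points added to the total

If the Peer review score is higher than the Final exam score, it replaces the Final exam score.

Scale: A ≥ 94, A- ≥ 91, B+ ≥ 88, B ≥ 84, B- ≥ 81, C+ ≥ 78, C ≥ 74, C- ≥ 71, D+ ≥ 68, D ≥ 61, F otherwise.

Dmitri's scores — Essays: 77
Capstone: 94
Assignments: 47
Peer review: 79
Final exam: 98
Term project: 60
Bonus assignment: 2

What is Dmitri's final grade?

D+

Peer review (79) ≤ Final exam (98), so Final exam stays at 98.
Weighted total:
  Essays 77 × 0.15 = 11.55
  Capstone 94 × 0.14 = 13.16
  Assignments 47 × 0.39 = 18.33
  Peer review 79 × 0.07 = 5.53
  Final exam 98 × 0.14 = 13.72
  Term project 60 × 0.11 = 6.6
Sum = 68.89
Bonus assignment: 68.89 + 2 = 70.89
70.89 is ≥ 68 and < 71 → D+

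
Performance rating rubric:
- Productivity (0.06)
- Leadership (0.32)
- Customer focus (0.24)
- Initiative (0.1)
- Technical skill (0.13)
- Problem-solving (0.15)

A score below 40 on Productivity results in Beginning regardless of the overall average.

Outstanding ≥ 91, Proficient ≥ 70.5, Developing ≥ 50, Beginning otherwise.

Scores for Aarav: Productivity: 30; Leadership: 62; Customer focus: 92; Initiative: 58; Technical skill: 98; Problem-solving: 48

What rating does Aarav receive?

Beginning

Productivity score 30 < 40: minimum not met.
Weighted total:
  Productivity 30 × 0.06 = 1.8
  Leadership 62 × 0.32 = 19.84
  Customer focus 92 × 0.24 = 22.08
  Initiative 58 × 0.1 = 5.8
  Technical skill 98 × 0.13 = 12.74
  Problem-solving 48 × 0.15 = 7.2
Sum = 69.46
Because the Productivity minimum was not met, the result is Beginning.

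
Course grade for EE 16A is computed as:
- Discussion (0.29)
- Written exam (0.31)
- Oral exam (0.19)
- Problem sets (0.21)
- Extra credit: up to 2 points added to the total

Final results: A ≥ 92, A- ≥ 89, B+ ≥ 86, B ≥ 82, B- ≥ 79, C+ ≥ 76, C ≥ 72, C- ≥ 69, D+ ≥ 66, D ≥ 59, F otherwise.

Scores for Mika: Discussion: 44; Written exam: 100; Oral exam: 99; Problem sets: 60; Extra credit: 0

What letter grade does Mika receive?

C

Weighted total:
  Discussion 44 × 0.29 = 12.76
  Written exam 100 × 0.31 = 31
  Oral exam 99 × 0.19 = 18.81
  Problem sets 60 × 0.21 = 12.6
Sum = 75.17
Extra credit: 75.17 + 0 = 75.17
75.17 is ≥ 72 and < 76 → C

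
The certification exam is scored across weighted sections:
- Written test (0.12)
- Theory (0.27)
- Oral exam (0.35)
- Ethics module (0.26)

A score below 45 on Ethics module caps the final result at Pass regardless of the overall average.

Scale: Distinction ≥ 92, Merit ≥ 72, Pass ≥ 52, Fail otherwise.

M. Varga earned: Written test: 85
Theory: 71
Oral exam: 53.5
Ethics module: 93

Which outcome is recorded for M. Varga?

Merit

Ethics module score 93 ≥ 45: minimum met.
Weighted total:
  Written test 85 × 0.12 = 10.2
  Theory 71 × 0.27 = 19.17
  Oral exam 53.5 × 0.35 = 18.725
  Ethics module 93 × 0.26 = 24.18
Sum = 72.275
72.275 is ≥ 72 and < 92 → Merit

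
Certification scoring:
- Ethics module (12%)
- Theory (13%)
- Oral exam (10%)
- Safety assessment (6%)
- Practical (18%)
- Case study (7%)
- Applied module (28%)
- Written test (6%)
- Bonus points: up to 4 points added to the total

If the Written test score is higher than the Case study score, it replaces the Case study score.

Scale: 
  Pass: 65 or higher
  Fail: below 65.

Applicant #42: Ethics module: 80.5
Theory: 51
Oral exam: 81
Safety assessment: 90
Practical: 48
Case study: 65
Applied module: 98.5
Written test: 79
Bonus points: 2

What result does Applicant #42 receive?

Pass

Written test (79) > Case study (65), so Case study counts as 79.
Weighted total:
  Ethics module 80.5 × 0.12 = 9.66
  Theory 51 × 0.13 = 6.63
  Oral exam 81 × 0.1 = 8.1
  Safety assessment 90 × 0.06 = 5.4
  Practical 48 × 0.18 = 8.64
  Case study 79 × 0.07 = 5.53
  Applied module 98.5 × 0.28 = 27.58
  Written test 79 × 0.06 = 4.74
Sum = 76.28
Bonus points: 76.28 + 2 = 78.28
78.28 ≥ 65 → Pass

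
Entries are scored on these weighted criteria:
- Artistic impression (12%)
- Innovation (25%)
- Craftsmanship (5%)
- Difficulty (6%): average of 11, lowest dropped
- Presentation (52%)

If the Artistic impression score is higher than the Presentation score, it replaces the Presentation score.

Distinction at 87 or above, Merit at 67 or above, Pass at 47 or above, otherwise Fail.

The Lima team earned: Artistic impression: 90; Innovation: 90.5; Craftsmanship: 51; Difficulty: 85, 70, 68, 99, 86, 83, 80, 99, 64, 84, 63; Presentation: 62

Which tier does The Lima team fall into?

Difficulty: drop 63 → average of remaining 10 = 818/10 = 81.8
Artistic impression (90) > Presentation (62), so Presentation counts as 90.
Weighted total:
  Artistic impression 90 × 0.12 = 10.8
  Innovation 90.5 × 0.25 = 22.625
  Craftsmanship 51 × 0.05 = 2.55
  Difficulty 81.8 × 0.06 = 4.908
  Presentation 90 × 0.52 = 46.8
Sum = 87.683
87.683 ≥ 87 → Distinction

Distinction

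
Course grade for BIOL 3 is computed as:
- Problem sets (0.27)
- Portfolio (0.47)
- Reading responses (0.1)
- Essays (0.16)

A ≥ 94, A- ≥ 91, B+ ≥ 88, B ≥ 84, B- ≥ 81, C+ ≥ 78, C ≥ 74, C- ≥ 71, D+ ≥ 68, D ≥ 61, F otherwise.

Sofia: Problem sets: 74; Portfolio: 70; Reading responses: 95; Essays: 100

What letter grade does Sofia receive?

C+

Weighted total:
  Problem sets 74 × 0.27 = 19.98
  Portfolio 70 × 0.47 = 32.9
  Reading responses 95 × 0.1 = 9.5
  Essays 100 × 0.16 = 16
Sum = 78.38
78.38 is ≥ 78 and < 81 → C+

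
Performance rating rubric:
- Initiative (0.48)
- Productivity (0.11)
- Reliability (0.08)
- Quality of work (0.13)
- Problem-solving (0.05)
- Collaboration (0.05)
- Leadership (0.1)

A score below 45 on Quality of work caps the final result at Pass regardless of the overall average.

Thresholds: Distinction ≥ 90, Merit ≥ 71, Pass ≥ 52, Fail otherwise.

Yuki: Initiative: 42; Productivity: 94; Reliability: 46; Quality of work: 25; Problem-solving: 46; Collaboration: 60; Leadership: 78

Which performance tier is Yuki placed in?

Fail

Quality of work score 25 < 45: minimum not met.
Weighted total:
  Initiative 42 × 0.48 = 20.16
  Productivity 94 × 0.11 = 10.34
  Reliability 46 × 0.08 = 3.68
  Quality of work 25 × 0.13 = 3.25
  Problem-solving 46 × 0.05 = 2.3
  Collaboration 60 × 0.05 = 3
  Leadership 78 × 0.1 = 7.8
Sum = 50.53
50.53 would be Fail; cap at Pass applies → Fail.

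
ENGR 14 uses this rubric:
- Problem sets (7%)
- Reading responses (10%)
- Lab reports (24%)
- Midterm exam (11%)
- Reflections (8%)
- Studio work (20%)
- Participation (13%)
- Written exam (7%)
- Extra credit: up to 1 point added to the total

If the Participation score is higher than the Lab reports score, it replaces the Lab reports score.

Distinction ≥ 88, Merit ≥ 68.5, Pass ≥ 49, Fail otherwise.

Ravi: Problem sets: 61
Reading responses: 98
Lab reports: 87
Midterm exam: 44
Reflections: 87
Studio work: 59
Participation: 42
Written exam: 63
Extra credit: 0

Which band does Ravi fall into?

Participation (42) ≤ Lab reports (87), so Lab reports stays at 87.
Weighted total:
  Problem sets 61 × 0.07 = 4.27
  Reading responses 98 × 0.1 = 9.8
  Lab reports 87 × 0.24 = 20.88
  Midterm exam 44 × 0.11 = 4.84
  Reflections 87 × 0.08 = 6.96
  Studio work 59 × 0.2 = 11.8
  Participation 42 × 0.13 = 5.46
  Written exam 63 × 0.07 = 4.41
Sum = 68.42
Extra credit: 68.42 + 0 = 68.42
68.42 is ≥ 49 and < 68.5 → Pass

Pass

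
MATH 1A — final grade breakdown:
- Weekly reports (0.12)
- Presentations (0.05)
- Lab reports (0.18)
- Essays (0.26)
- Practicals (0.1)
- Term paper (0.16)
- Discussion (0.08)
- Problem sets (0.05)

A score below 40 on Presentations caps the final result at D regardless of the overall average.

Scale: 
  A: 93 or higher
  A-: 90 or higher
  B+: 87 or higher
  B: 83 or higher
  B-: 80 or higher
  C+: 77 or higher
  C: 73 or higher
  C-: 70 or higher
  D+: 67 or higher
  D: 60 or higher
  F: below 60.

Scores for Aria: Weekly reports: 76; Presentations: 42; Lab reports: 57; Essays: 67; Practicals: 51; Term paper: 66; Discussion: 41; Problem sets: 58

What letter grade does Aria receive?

D

Presentations score 42 ≥ 40: minimum met.
Weighted total:
  Weekly reports 76 × 0.12 = 9.12
  Presentations 42 × 0.05 = 2.1
  Lab reports 57 × 0.18 = 10.26
  Essays 67 × 0.26 = 17.42
  Practicals 51 × 0.1 = 5.1
  Term paper 66 × 0.16 = 10.56
  Discussion 41 × 0.08 = 3.28
  Problem sets 58 × 0.05 = 2.9
Sum = 60.74
60.74 is ≥ 60 and < 67 → D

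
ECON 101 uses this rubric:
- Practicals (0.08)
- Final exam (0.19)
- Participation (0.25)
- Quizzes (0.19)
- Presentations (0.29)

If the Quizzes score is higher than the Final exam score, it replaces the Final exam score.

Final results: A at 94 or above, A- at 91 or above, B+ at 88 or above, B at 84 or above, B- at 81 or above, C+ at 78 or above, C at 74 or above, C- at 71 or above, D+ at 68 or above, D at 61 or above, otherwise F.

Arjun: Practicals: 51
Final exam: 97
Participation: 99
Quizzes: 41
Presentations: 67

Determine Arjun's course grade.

C

Quizzes (41) ≤ Final exam (97), so Final exam stays at 97.
Weighted total:
  Practicals 51 × 0.08 = 4.08
  Final exam 97 × 0.19 = 18.43
  Participation 99 × 0.25 = 24.75
  Quizzes 41 × 0.19 = 7.79
  Presentations 67 × 0.29 = 19.43
Sum = 74.48
74.48 is ≥ 74 and < 78 → C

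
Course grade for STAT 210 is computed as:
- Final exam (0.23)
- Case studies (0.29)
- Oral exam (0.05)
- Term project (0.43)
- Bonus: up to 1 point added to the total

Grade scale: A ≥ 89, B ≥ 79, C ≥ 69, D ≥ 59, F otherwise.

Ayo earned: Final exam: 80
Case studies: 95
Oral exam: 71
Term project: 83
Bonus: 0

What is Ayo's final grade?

B

Weighted total:
  Final exam 80 × 0.23 = 18.4
  Case studies 95 × 0.29 = 27.55
  Oral exam 71 × 0.05 = 3.55
  Term project 83 × 0.43 = 35.69
Sum = 85.19
Bonus: 85.19 + 0 = 85.19
85.19 is ≥ 79 and < 89 → B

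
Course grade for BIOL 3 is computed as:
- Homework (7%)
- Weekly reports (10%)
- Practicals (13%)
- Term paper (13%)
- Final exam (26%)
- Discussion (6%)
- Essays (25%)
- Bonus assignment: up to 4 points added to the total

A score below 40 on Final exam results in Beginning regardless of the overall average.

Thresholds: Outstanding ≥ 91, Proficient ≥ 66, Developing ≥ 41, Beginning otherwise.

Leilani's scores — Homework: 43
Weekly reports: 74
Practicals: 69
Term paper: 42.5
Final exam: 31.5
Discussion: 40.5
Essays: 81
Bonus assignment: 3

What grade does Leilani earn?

Final exam score 31.5 < 40: minimum not met.
Weighted total:
  Homework 43 × 0.07 = 3.01
  Weekly reports 74 × 0.1 = 7.4
  Practicals 69 × 0.13 = 8.97
  Term paper 42.5 × 0.13 = 5.525
  Final exam 31.5 × 0.26 = 8.19
  Discussion 40.5 × 0.06 = 2.43
  Essays 81 × 0.25 = 20.25
Sum = 55.775
Bonus assignment: 55.775 + 3 = 58.775
Because the Final exam minimum was not met, the result is Beginning.

Beginning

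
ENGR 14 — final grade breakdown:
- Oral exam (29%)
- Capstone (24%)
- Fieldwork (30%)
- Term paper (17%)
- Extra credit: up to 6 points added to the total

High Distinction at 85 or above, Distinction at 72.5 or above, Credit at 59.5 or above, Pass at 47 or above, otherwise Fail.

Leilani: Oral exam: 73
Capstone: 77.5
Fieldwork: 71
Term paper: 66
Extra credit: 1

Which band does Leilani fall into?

Distinction

Weighted total:
  Oral exam 73 × 0.29 = 21.17
  Capstone 77.5 × 0.24 = 18.6
  Fieldwork 71 × 0.3 = 21.3
  Term paper 66 × 0.17 = 11.22
Sum = 72.29
Extra credit: 72.29 + 1 = 73.29
73.29 is ≥ 72.5 and < 85 → Distinction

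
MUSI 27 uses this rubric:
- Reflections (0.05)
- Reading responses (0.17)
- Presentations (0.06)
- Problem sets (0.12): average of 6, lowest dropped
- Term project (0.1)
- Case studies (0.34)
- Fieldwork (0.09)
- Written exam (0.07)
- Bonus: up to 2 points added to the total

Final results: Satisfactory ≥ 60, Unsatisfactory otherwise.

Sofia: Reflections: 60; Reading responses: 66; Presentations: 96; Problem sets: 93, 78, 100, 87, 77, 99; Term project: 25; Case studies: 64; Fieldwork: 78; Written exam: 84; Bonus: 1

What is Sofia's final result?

Satisfactory

Problem sets: drop 77 → average of remaining 5 = 457/5 = 91.4
Weighted total:
  Reflections 60 × 0.05 = 3
  Reading responses 66 × 0.17 = 11.22
  Presentations 96 × 0.06 = 5.76
  Problem sets 91.4 × 0.12 = 10.968
  Term project 25 × 0.1 = 2.5
  Case studies 64 × 0.34 = 21.76
  Fieldwork 78 × 0.09 = 7.02
  Written exam 84 × 0.07 = 5.88
Sum = 68.108
Bonus: 68.108 + 1 = 69.108
69.108 ≥ 60 → Satisfactory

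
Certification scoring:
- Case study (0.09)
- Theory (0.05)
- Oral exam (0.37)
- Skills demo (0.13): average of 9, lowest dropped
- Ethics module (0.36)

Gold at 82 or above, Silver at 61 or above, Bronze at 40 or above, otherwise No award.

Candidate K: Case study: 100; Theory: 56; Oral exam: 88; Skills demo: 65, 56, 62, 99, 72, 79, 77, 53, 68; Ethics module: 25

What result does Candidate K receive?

Skills demo: drop 53 → average of remaining 8 = 578/8 = 72.25
Weighted total:
  Case study 100 × 0.09 = 9
  Theory 56 × 0.05 = 2.8
  Oral exam 88 × 0.37 = 32.56
  Skills demo 72.25 × 0.13 = 9.3925
  Ethics module 25 × 0.36 = 9
Sum = 62.7525
62.7525 is ≥ 61 and < 82 → Silver

Silver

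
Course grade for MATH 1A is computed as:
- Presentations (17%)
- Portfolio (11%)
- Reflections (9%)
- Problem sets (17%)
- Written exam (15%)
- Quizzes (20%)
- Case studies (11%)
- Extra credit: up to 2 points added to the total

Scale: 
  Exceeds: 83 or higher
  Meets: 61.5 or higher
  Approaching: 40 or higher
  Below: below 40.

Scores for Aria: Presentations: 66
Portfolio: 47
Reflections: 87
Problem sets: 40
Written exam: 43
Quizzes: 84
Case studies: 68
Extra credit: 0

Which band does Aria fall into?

Weighted total:
  Presentations 66 × 0.17 = 11.22
  Portfolio 47 × 0.11 = 5.17
  Reflections 87 × 0.09 = 7.83
  Problem sets 40 × 0.17 = 6.8
  Written exam 43 × 0.15 = 6.45
  Quizzes 84 × 0.2 = 16.8
  Case studies 68 × 0.11 = 7.48
Sum = 61.75
Extra credit: 61.75 + 0 = 61.75
61.75 is ≥ 61.5 and < 83 → Meets

Meets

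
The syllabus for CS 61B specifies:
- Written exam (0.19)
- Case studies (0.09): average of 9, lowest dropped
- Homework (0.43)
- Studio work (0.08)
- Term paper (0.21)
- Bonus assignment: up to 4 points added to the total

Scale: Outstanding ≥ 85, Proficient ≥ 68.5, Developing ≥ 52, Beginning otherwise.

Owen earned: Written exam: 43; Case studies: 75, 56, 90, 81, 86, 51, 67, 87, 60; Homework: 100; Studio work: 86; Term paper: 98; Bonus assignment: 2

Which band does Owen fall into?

Outstanding

Case studies: drop 51 → average of remaining 8 = 602/8 = 75.25
Weighted total:
  Written exam 43 × 0.19 = 8.17
  Case studies 75.25 × 0.09 = 6.7725
  Homework 100 × 0.43 = 43
  Studio work 86 × 0.08 = 6.88
  Term paper 98 × 0.21 = 20.58
Sum = 85.4025
Bonus assignment: 85.4025 + 2 = 87.4025
87.4025 ≥ 85 → Outstanding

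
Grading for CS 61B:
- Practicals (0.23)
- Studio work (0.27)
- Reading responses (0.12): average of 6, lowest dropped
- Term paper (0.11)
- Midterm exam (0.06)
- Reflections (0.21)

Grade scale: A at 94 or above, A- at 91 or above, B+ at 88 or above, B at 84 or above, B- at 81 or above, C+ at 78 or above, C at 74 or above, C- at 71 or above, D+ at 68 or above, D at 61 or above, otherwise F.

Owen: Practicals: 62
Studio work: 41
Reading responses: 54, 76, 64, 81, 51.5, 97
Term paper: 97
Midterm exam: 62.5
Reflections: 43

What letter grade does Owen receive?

Reading responses: drop 51.5 → average of remaining 5 = 372/5 = 74.4
Weighted total:
  Practicals 62 × 0.23 = 14.26
  Studio work 41 × 0.27 = 11.07
  Reading responses 74.4 × 0.12 = 8.928
  Term paper 97 × 0.11 = 10.67
  Midterm exam 62.5 × 0.06 = 3.75
  Reflections 43 × 0.21 = 9.03
Sum = 57.708
57.708 < 61 → F

F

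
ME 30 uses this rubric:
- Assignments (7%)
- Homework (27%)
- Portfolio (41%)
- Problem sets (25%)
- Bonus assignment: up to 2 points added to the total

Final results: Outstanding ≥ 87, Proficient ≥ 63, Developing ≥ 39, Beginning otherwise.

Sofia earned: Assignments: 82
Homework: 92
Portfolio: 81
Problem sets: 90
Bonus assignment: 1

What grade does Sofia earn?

Weighted total:
  Assignments 82 × 0.07 = 5.74
  Homework 92 × 0.27 = 24.84
  Portfolio 81 × 0.41 = 33.21
  Problem sets 90 × 0.25 = 22.5
Sum = 86.29
Bonus assignment: 86.29 + 1 = 87.29
87.29 ≥ 87 → Outstanding

Outstanding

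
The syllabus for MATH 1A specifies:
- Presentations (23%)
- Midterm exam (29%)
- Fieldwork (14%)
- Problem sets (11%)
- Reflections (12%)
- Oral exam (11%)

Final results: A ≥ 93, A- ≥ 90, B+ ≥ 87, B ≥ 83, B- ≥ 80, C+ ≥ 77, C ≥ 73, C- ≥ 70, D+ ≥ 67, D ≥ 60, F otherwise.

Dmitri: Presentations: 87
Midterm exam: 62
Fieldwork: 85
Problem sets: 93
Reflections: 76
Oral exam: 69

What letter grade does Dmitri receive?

C

Weighted total:
  Presentations 87 × 0.23 = 20.01
  Midterm exam 62 × 0.29 = 17.98
  Fieldwork 85 × 0.14 = 11.9
  Problem sets 93 × 0.11 = 10.23
  Reflections 76 × 0.12 = 9.12
  Oral exam 69 × 0.11 = 7.59
Sum = 76.83
76.83 is ≥ 73 and < 77 → C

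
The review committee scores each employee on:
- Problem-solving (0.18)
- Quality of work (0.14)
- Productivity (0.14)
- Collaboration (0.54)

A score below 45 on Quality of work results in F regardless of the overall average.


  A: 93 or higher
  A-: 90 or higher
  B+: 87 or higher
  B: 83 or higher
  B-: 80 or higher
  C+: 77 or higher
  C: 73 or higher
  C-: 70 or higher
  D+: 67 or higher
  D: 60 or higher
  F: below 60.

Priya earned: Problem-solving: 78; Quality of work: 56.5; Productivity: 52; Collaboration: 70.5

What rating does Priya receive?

D+

Quality of work score 56.5 ≥ 45: minimum met.
Weighted total:
  Problem-solving 78 × 0.18 = 14.04
  Quality of work 56.5 × 0.14 = 7.91
  Productivity 52 × 0.14 = 7.28
  Collaboration 70.5 × 0.54 = 38.07
Sum = 67.3
67.3 is ≥ 67 and < 70 → D+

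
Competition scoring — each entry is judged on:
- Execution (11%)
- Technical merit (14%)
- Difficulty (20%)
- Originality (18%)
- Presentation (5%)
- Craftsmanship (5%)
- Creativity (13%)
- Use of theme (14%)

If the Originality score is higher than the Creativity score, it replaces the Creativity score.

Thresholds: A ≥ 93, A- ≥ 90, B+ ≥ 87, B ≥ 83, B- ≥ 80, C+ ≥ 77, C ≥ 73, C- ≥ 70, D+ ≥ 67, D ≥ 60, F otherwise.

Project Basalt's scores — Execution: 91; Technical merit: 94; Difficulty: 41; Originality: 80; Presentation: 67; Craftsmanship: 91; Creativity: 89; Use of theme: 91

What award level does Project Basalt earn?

Originality (80) ≤ Creativity (89), so Creativity stays at 89.
Weighted total:
  Execution 91 × 0.11 = 10.01
  Technical merit 94 × 0.14 = 13.16
  Difficulty 41 × 0.2 = 8.2
  Originality 80 × 0.18 = 14.4
  Presentation 67 × 0.05 = 3.35
  Craftsmanship 91 × 0.05 = 4.55
  Creativity 89 × 0.13 = 11.57
  Use of theme 91 × 0.14 = 12.74
Sum = 77.98
77.98 is ≥ 77 and < 80 → C+

C+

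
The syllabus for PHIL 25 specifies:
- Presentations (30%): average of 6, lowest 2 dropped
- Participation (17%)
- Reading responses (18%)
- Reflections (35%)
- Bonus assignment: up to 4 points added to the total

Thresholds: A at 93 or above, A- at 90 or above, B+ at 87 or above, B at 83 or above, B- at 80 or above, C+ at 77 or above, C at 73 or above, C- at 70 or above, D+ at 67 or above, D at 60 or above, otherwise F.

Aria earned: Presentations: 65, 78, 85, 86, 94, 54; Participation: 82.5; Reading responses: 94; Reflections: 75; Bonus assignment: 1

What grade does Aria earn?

B

Presentations: drop 54, 65 → average of remaining 4 = 343/4 = 85.75
Weighted total:
  Presentations 85.75 × 0.3 = 25.725
  Participation 82.5 × 0.17 = 14.025
  Reading responses 94 × 0.18 = 16.92
  Reflections 75 × 0.35 = 26.25
Sum = 82.92
Bonus assignment: 82.92 + 1 = 83.92
83.92 is ≥ 83 and < 87 → B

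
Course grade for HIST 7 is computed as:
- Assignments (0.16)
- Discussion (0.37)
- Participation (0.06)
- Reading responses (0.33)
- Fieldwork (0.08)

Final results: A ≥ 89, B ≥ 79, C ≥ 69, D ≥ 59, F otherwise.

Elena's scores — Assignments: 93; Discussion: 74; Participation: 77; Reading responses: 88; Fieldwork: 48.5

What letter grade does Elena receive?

Weighted total:
  Assignments 93 × 0.16 = 14.88
  Discussion 74 × 0.37 = 27.38
  Participation 77 × 0.06 = 4.62
  Reading responses 88 × 0.33 = 29.04
  Fieldwork 48.5 × 0.08 = 3.88
Sum = 79.8
79.8 is ≥ 79 and < 89 → B

B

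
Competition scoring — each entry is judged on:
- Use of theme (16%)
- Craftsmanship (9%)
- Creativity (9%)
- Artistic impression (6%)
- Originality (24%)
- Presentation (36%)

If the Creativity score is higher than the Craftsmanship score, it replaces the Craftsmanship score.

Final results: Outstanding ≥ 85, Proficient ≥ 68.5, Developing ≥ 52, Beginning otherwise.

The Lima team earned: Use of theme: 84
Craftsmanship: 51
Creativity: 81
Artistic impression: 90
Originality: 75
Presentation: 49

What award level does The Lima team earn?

Proficient

Creativity (81) > Craftsmanship (51), so Craftsmanship counts as 81.
Weighted total:
  Use of theme 84 × 0.16 = 13.44
  Craftsmanship 81 × 0.09 = 7.29
  Creativity 81 × 0.09 = 7.29
  Artistic impression 90 × 0.06 = 5.4
  Originality 75 × 0.24 = 18
  Presentation 49 × 0.36 = 17.64
Sum = 69.06
69.06 is ≥ 68.5 and < 85 → Proficient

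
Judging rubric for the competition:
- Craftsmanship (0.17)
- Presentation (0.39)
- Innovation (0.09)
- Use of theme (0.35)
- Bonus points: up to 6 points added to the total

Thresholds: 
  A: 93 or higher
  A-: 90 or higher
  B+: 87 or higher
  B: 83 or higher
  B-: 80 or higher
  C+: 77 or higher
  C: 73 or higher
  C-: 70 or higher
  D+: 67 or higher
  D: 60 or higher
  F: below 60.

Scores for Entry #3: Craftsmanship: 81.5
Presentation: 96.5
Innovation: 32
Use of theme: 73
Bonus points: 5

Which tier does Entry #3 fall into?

B

Weighted total:
  Craftsmanship 81.5 × 0.17 = 13.855
  Presentation 96.5 × 0.39 = 37.635
  Innovation 32 × 0.09 = 2.88
  Use of theme 73 × 0.35 = 25.55
Sum = 79.92
Bonus points: 79.92 + 5 = 84.92
84.92 is ≥ 83 and < 87 → B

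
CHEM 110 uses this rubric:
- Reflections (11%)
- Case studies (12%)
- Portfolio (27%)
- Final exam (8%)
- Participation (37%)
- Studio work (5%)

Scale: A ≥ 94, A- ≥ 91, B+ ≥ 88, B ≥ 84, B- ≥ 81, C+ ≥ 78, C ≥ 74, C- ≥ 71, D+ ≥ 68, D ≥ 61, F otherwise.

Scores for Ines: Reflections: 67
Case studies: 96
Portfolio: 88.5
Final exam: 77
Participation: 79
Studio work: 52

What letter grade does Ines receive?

Weighted total:
  Reflections 67 × 0.11 = 7.37
  Case studies 96 × 0.12 = 11.52
  Portfolio 88.5 × 0.27 = 23.895
  Final exam 77 × 0.08 = 6.16
  Participation 79 × 0.37 = 29.23
  Studio work 52 × 0.05 = 2.6
Sum = 80.775
80.775 is ≥ 78 and < 81 → C+

C+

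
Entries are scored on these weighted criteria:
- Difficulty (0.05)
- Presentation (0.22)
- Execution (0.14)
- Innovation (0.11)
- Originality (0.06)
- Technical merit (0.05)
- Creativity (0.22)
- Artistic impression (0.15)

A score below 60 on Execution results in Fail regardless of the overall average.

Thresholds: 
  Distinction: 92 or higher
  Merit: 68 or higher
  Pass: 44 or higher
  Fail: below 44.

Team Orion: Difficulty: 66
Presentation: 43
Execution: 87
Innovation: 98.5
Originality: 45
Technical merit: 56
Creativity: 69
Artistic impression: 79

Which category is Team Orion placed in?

Execution score 87 ≥ 60: minimum met.
Weighted total:
  Difficulty 66 × 0.05 = 3.3
  Presentation 43 × 0.22 = 9.46
  Execution 87 × 0.14 = 12.18
  Innovation 98.5 × 0.11 = 10.835
  Originality 45 × 0.06 = 2.7
  Technical merit 56 × 0.05 = 2.8
  Creativity 69 × 0.22 = 15.18
  Artistic impression 79 × 0.15 = 11.85
Sum = 68.305
68.305 is ≥ 68 and < 92 → Merit

Merit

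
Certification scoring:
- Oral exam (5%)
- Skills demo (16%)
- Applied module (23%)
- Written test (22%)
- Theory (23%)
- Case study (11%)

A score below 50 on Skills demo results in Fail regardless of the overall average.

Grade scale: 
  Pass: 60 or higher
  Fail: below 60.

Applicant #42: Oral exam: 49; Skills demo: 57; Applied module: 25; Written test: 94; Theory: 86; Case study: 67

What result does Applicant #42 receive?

Skills demo score 57 ≥ 50: minimum met.
Weighted total:
  Oral exam 49 × 0.05 = 2.45
  Skills demo 57 × 0.16 = 9.12
  Applied module 25 × 0.23 = 5.75
  Written test 94 × 0.22 = 20.68
  Theory 86 × 0.23 = 19.78
  Case study 67 × 0.11 = 7.37
Sum = 65.15
65.15 ≥ 60 → Pass

Pass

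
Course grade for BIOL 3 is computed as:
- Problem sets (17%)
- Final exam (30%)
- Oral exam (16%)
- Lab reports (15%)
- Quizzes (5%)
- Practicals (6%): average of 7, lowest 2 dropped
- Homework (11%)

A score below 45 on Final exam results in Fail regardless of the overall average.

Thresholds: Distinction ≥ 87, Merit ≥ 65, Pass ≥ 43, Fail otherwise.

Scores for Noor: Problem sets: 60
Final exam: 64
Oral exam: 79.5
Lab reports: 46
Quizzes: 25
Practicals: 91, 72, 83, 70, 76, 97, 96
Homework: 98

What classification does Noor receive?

Practicals: drop 70, 72 → average of remaining 5 = 443/5 = 88.6
Final exam score 64 ≥ 45: minimum met.
Weighted total:
  Problem sets 60 × 0.17 = 10.2
  Final exam 64 × 0.3 = 19.2
  Oral exam 79.5 × 0.16 = 12.72
  Lab reports 46 × 0.15 = 6.9
  Quizzes 25 × 0.05 = 1.25
  Practicals 88.6 × 0.06 = 5.316
  Homework 98 × 0.11 = 10.78
Sum = 66.366
66.366 is ≥ 65 and < 87 → Merit

Merit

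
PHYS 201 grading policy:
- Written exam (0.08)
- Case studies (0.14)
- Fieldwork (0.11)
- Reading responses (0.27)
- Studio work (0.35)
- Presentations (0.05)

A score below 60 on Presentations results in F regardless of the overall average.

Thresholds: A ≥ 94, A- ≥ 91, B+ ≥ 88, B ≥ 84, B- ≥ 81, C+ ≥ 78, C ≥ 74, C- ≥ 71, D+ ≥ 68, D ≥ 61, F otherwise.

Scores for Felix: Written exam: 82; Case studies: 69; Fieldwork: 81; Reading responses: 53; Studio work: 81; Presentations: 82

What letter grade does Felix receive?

C-

Presentations score 82 ≥ 60: minimum met.
Weighted total:
  Written exam 82 × 0.08 = 6.56
  Case studies 69 × 0.14 = 9.66
  Fieldwork 81 × 0.11 = 8.91
  Reading responses 53 × 0.27 = 14.31
  Studio work 81 × 0.35 = 28.35
  Presentations 82 × 0.05 = 4.1
Sum = 71.89
71.89 is ≥ 71 and < 74 → C-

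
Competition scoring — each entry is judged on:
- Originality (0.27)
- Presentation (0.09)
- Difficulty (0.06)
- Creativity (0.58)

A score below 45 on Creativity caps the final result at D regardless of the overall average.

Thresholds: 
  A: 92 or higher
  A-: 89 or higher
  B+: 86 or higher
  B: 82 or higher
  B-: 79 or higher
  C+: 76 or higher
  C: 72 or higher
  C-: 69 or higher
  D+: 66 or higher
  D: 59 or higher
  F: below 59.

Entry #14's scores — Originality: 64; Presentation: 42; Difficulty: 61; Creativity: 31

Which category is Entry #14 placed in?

F

Creativity score 31 < 45: minimum not met.
Weighted total:
  Originality 64 × 0.27 = 17.28
  Presentation 42 × 0.09 = 3.78
  Difficulty 61 × 0.06 = 3.66
  Creativity 31 × 0.58 = 17.98
Sum = 42.7
42.7 would be F; cap at D applies → F.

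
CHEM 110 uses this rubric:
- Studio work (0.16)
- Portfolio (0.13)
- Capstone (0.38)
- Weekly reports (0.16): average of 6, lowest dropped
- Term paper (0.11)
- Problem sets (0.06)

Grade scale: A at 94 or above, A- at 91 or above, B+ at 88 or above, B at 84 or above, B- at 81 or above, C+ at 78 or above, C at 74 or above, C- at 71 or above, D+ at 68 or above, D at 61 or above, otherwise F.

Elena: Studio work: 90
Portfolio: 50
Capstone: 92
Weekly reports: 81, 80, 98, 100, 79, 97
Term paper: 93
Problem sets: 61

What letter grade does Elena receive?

Weekly reports: drop 79 → average of remaining 5 = 456/5 = 91.2
Weighted total:
  Studio work 90 × 0.16 = 14.4
  Portfolio 50 × 0.13 = 6.5
  Capstone 92 × 0.38 = 34.96
  Weekly reports 91.2 × 0.16 = 14.592
  Term paper 93 × 0.11 = 10.23
  Problem sets 61 × 0.06 = 3.66
Sum = 84.342
84.342 is ≥ 84 and < 88 → B

B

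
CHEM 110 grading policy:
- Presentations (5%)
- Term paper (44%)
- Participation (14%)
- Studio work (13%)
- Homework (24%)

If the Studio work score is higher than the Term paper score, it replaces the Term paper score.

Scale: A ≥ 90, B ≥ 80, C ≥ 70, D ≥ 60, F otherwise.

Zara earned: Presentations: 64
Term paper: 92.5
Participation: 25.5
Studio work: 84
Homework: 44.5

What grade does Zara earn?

Studio work (84) ≤ Term paper (92.5), so Term paper stays at 92.5.
Weighted total:
  Presentations 64 × 0.05 = 3.2
  Term paper 92.5 × 0.44 = 40.7
  Participation 25.5 × 0.14 = 3.57
  Studio work 84 × 0.13 = 10.92
  Homework 44.5 × 0.24 = 10.68
Sum = 69.07
69.07 is ≥ 60 and < 70 → D

D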